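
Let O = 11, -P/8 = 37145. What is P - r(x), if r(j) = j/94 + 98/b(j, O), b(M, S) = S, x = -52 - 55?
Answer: -307271475/1034 ≈ -2.9717e+5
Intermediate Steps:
P = -297160 (P = -8*37145 = -297160)
x = -107
r(j) = 98/11 + j/94 (r(j) = j/94 + 98/11 = 98/11 + j/94)
P - r(x) = -297160 - (98/11 + (1/94)*(-107)) = -297160 - (98/11 - 107/94) = -297160 - 1*8035/1034 = -297160 - 8035/1034 = -307271475/1034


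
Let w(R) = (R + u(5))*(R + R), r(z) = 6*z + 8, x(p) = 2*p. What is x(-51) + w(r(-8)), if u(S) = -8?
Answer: 3738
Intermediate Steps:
r(z) = 8 + 6*z
w(R) = 2*R*(-8 + R) (w(R) = (R - 8)*(R + R) = (-8 + R)*(2*R) = 2*R*(-8 + R))
x(-51) + w(r(-8)) = 2*(-51) + 2*(8 + 6*(-8))*(-8 + (8 + 6*(-8))) = -102 + 2*(8 - 48)*(-8 + (8 - 48)) = -102 + 2*(-40)*(-8 - 40) = -102 + 2*(-40)*(-48) = -102 + 3840 = 3738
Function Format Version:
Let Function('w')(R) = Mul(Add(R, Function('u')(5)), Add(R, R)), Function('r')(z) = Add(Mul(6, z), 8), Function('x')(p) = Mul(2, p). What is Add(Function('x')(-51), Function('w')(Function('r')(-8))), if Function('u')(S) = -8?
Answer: 3738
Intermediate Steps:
Function('r')(z) = Add(8, Mul(6, z))
Function('w')(R) = Mul(2, R, Add(-8, R)) (Function('w')(R) = Mul(Add(R, -8), Add(R, R)) = Mul(Add(-8, R), Mul(2, R)) = Mul(2, R, Add(-8, R)))
Add(Function('x')(-51), Function('w')(Function('r')(-8))) = Add(Mul(2, -51), Mul(2, Add(8, Mul(6, -8)), Add(-8, Add(8, Mul(6, -8))))) = Add(-102, Mul(2, Add(8, -48), Add(-8, Add(8, -48)))) = Add(-102, Mul(2, -40, Add(-8, -40))) = Add(-102, Mul(2, -40, -48)) = Add(-102, 3840) = 3738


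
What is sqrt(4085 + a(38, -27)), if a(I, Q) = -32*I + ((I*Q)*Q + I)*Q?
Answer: I*sqrt(746111) ≈ 863.78*I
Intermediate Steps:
a(I, Q) = -32*I + Q*(I + I*Q**2) (a(I, Q) = -32*I + (I*Q**2 + I)*Q = -32*I + (I + I*Q**2)*Q = -32*I + Q*(I + I*Q**2))
sqrt(4085 + a(38, -27)) = sqrt(4085 + 38*(-32 - 27 + (-27)**3)) = sqrt(4085 + 38*(-32 - 27 - 19683)) = sqrt(4085 + 38*(-19742)) = sqrt(4085 - 750196) = sqrt(-746111) = I*sqrt(746111)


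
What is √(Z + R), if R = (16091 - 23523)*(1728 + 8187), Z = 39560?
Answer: 4*I*√4603045 ≈ 8581.9*I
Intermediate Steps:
R = -73688280 (R = -7432*9915 = -73688280)
√(Z + R) = √(39560 - 73688280) = √(-73648720) = 4*I*√4603045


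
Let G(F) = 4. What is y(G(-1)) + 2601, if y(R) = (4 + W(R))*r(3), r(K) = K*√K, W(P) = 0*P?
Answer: 2601 + 12*√3 ≈ 2621.8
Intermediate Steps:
W(P) = 0
r(K) = K^(3/2)
y(R) = 12*√3 (y(R) = (4 + 0)*3^(3/2) = 4*(3*√3) = 12*√3)
y(G(-1)) + 2601 = 12*√3 + 2601 = 2601 + 12*√3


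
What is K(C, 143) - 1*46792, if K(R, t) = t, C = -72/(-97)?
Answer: -46649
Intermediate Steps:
C = 72/97 (C = -72*(-1/97) = 72/97 ≈ 0.74227)
K(C, 143) - 1*46792 = 143 - 1*46792 = 143 - 46792 = -46649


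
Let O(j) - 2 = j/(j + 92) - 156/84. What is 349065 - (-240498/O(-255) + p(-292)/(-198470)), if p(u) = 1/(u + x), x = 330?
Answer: 1799462979510157/3672885820 ≈ 4.8993e+5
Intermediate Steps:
O(j) = ⅐ + j/(92 + j) (O(j) = 2 + (j/(j + 92) - 156/84) = 2 + (j/(92 + j) - 156*1/84) = 2 + (j/(92 + j) - 13/7) = 2 + (-13/7 + j/(92 + j)) = ⅐ + j/(92 + j))
p(u) = 1/(330 + u) (p(u) = 1/(u + 330) = 1/(330 + u))
349065 - (-240498/O(-255) + p(-292)/(-198470)) = 349065 - (-240498*7*(92 - 255)/(4*(23 + 2*(-255))) + 1/((330 - 292)*(-198470))) = 349065 - (-240498*(-1141/(4*(23 - 510))) - 1/198470/38) = 349065 - (-240498/((4/7)*(-1/163)*(-487)) + (1/38)*(-1/198470)) = 349065 - (-240498/1948/1141 - 1/7541860) = 349065 - (-240498*1141/1948 - 1/7541860) = 349065 - (-137204109/974 - 1/7541860) = 349065 - 1*(-517387090751857/3672885820) = 349065 + 517387090751857/3672885820 = 1799462979510157/3672885820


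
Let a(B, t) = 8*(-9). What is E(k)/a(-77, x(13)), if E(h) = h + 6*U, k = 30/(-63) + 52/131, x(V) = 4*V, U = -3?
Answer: 6217/24759 ≈ 0.25110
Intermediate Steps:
k = -218/2751 (k = 30*(-1/63) + 52*(1/131) = -10/21 + 52/131 = -218/2751 ≈ -0.079244)
a(B, t) = -72
E(h) = -18 + h (E(h) = h + 6*(-3) = h - 18 = -18 + h)
E(k)/a(-77, x(13)) = (-18 - 218/2751)/(-72) = -49736/2751*(-1/72) = 6217/24759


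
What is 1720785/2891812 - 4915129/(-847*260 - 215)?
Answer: 1326631842293/57950598020 ≈ 22.892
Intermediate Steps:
1720785/2891812 - 4915129/(-847*260 - 215) = 1720785*(1/2891812) - 4915129/(-220220 - 215) = 156435/262892 - 4915129/(-220435) = 156435/262892 - 4915129*(-1/220435) = 156435/262892 + 4915129/220435 = 1326631842293/57950598020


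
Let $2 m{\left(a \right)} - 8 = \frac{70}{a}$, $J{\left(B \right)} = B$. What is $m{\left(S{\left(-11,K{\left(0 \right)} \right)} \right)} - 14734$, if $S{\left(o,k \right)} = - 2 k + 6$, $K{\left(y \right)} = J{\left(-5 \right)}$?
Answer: $- \frac{235645}{16} \approx -14728.0$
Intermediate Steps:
$K{\left(y \right)} = -5$
$S{\left(o,k \right)} = 6 - 2 k$
$m{\left(a \right)} = 4 + \frac{35}{a}$ ($m{\left(a \right)} = 4 + \frac{70 \frac{1}{a}}{2} = 4 + \frac{35}{a}$)
$m{\left(S{\left(-11,K{\left(0 \right)} \right)} \right)} - 14734 = \left(4 + \frac{35}{6 - -10}\right) - 14734 = \left(4 + \frac{35}{6 + 10}\right) - 14734 = \left(4 + \frac{35}{16}\right) - 14734 = \frac{99}{16} - 14734 = - \frac{235645}{16}$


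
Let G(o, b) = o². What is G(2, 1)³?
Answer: 64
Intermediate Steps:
G(2, 1)³ = (2²)³ = 4³ = 64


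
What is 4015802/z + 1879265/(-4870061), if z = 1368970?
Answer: 8492271648436/3333483703585 ≈ 2.5476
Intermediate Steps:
4015802/z + 1879265/(-4870061) = 4015802/1368970 + 1879265/(-4870061) = 4015802*(1/1368970) + 1879265*(-1/4870061) = 2007901/684485 - 1879265/4870061 = 8492271648436/3333483703585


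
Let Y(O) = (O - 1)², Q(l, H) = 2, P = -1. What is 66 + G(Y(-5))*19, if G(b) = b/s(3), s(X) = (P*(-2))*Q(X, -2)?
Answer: 237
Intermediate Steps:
s(X) = 4 (s(X) = -1*(-2)*2 = 2*2 = 4)
Y(O) = (-1 + O)²
G(b) = b/4
66 + G(Y(-5))*19 = 66 + ((-1 - 5)²/4)*19 = 66 + ((¼)*(-6)²)*19 = 66 + ((¼)*36)*19 = 66 + 9*19 = 66 + 171 = 237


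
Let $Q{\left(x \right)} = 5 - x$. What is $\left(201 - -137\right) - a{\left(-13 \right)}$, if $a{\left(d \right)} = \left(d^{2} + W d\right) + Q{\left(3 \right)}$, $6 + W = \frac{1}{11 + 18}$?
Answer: $\frac{2594}{29} \approx 89.448$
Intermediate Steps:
$W = - \frac{173}{29}$ ($W = -6 + \frac{1}{11 + 18} = -6 + \frac{1}{29} = - \frac{173}{29} \approx -5.9655$)
$a{\left(d \right)} = 2 + d^{2} - \frac{173 d}{29}$ ($a{\left(d \right)} = \left(d^{2} - \frac{173 d}{29}\right) + \left(5 - 3\right) = \left(d^{2} - \frac{173 d}{29}\right) + 2 = 2 + d^{2} - \frac{173 d}{29}$)
$\left(201 - -137\right) - a{\left(-13 \right)} = \left(201 - -137\right) - \left(2 + \left(-13\right)^{2} - - \frac{2249}{29}\right) = \left(201 + 137\right) - \left(2 + 169 + \frac{2249}{29}\right) = 338 - \frac{7208}{29} = \frac{2594}{29}$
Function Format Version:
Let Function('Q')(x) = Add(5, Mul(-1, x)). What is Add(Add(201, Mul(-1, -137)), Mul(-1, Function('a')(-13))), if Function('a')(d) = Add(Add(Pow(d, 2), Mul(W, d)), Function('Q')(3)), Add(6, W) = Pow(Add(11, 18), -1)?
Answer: Rational(2594, 29) ≈ 89.448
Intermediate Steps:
W = Rational(-173, 29) (W = Add(-6, Pow(Add(11, 18), -1)) = Add(-6, Pow(29, -1)) = Add(-6, Rational(1, 29)) = Rational(-173, 29) ≈ -5.9655)
Function('a')(d) = Add(2, Pow(d, 2), Mul(Rational(-173, 29), d)) (Function('a')(d) = Add(Add(Pow(d, 2), Mul(Rational(-173, 29), d)), Add(5, Mul(-1, 3))) = Add(Add(Pow(d, 2), Mul(Rational(-173, 29), d)), Add(5, -3)) = Add(Add(Pow(d, 2), Mul(Rational(-173, 29), d)), 2) = Add(2, Pow(d, 2), Mul(Rational(-173, 29), d)))
Add(Add(201, Mul(-1, -137)), Mul(-1, Function('a')(-13))) = Add(Add(201, Mul(-1, -137)), Mul(-1, Add(2, Pow(-13, 2), Mul(Rational(-173, 29), -13)))) = Add(Add(201, 137), Mul(-1, Add(2, 169, Rational(2249, 29)))) = Add(338, Mul(-1, Rational(7208, 29))) = Add(338, Rational(-7208, 29)) = Rational(2594, 29)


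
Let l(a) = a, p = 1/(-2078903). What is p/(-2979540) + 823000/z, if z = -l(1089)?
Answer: -566422859169139879/749495131999020 ≈ -755.74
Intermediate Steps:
p = -1/2078903 ≈ -4.8102e-7
z = -1089 (z = -1*1089 = -1089)
p/(-2979540) + 823000/z = -1/2078903/(-2979540) + 823000/(-1089) = -1/2078903*(-1/2979540) + 823000*(-1/1089) = 1/6194174644620 - 823000/1089 = -566422859169139879/749495131999020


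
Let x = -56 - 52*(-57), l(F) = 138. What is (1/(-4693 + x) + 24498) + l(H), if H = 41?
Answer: 43975259/1785 ≈ 24636.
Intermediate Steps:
x = 2908 (x = -56 + 2964 = 2908)
(1/(-4693 + x) + 24498) + l(H) = (1/(-4693 + 2908) + 24498) + 138 = (1/(-1785) + 24498) + 138 = (-1/1785 + 24498) + 138 = 43728929/1785 + 138 = 43975259/1785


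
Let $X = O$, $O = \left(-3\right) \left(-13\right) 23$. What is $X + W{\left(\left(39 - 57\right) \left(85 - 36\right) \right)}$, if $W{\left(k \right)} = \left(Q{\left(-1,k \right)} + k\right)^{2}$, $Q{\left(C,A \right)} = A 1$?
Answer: $3112593$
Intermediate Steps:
$O = 897$ ($O = 39 \cdot 23 = 897$)
$X = 897$
$Q{\left(C,A \right)} = A$
$W{\left(k \right)} = 4 k^{2}$ ($W{\left(k \right)} = \left(k + k\right)^{2} = \left(2 k\right)^{2} = 4 k^{2}$)
$X + W{\left(\left(39 - 57\right) \left(85 - 36\right) \right)} = 897 + 4 \left(\left(39 - 57\right) \left(85 - 36\right)\right)^{2} = 897 + 4 \left(\left(-18\right) 49\right)^{2} = 897 + 4 \left(-882\right)^{2} = 897 + 4 \cdot 777924 = 897 + 3111696 = 3112593$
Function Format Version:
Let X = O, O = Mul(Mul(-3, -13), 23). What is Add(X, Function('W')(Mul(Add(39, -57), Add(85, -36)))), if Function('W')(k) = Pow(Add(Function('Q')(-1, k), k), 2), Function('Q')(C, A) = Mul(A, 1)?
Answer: 3112593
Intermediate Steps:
O = 897 (O = Mul(39, 23) = 897)
X = 897
Function('Q')(C, A) = A
Function('W')(k) = Mul(4, Pow(k, 2)) (Function('W')(k) = Pow(Add(k, k), 2) = Pow(Mul(2, k), 2) = Mul(4, Pow(k, 2)))
Add(X, Function('W')(Mul(Add(39, -57), Add(85, -36)))) = Add(897, Mul(4, Pow(Mul(Add(39, -57), Add(85, -36)), 2))) = Add(897, Mul(4, Pow(Mul(-18, 49), 2))) = Add(897, Mul(4, Pow(-882, 2))) = Add(897, Mul(4, 777924)) = Add(897, 3111696) = 3112593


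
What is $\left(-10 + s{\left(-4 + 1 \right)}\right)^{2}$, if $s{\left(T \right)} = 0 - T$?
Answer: $49$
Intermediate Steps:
$s{\left(T \right)} = - T$
$\left(-10 + s{\left(-4 + 1 \right)}\right)^{2} = \left(-10 - \left(-4 + 1\right)\right)^{2} = \left(-10 - -3\right)^{2} = \left(-10 + 3\right)^{2} = \left(-7\right)^{2} = 49$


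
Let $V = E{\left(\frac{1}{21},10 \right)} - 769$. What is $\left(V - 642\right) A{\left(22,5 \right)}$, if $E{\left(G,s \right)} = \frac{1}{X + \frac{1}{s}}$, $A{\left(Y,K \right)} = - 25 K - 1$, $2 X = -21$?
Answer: $\frac{4622751}{26} \approx 1.778 \cdot 10^{5}$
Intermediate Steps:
$X = - \frac{21}{2}$ ($X = \frac{1}{2} \left(-21\right) = - \frac{21}{2} \approx -10.5$)
$A{\left(Y,K \right)} = -1 - 25 K$
$E{\left(G,s \right)} = \frac{1}{- \frac{21}{2} + \frac{1}{s}}$
$V = - \frac{39993}{52}$ ($V = \left(-2\right) 10 \frac{1}{-2 + 21 \cdot 10} - 769 = \left(-2\right) 10 \frac{1}{-2 + 210} - 769 = \left(-2\right) 10 \cdot \frac{1}{208} - 769 = - \frac{5}{52} - 769 = - \frac{39993}{52} \approx -769.1$)
$\left(V - 642\right) A{\left(22,5 \right)} = \left(- \frac{39993}{52} - 642\right) \left(-1 - 125\right) = - \frac{73377 \left(-1 - 125\right)}{52} = \left(- \frac{73377}{52}\right) \left(-126\right) = \frac{4622751}{26}$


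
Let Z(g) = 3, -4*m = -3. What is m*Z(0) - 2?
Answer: ¼ ≈ 0.25000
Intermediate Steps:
m = ¾ (m = -¼*(-3) = ¾ ≈ 0.75000)
m*Z(0) - 2 = (¾)*3 - 2 = 9/4 - 2 = ¼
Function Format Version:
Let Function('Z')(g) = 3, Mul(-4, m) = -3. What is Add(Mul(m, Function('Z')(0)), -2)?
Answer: Rational(1, 4) ≈ 0.25000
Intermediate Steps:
m = Rational(3, 4) (m = Mul(Rational(-1, 4), -3) = Rational(3, 4) ≈ 0.75000)
Add(Mul(m, Function('Z')(0)), -2) = Add(Mul(Rational(3, 4), 3), -2) = Add(Rational(9, 4), -2) = Rational(1, 4)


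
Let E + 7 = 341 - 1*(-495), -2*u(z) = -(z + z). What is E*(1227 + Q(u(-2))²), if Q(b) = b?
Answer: 1020499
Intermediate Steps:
u(z) = z (u(z) = -(-1)*(z + z)/2 = -(-1)*2*z/2 = -(-1)*z = z)
E = 829 (E = -7 + (341 - 1*(-495)) = -7 + (341 + 495) = -7 + 836 = 829)
E*(1227 + Q(u(-2))²) = 829*(1227 + (-2)²) = 829*(1227 + 4) = 829*1231 = 1020499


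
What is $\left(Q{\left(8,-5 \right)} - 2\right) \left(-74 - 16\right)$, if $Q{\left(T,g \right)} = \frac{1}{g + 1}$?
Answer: $\frac{405}{2} \approx 202.5$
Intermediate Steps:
$Q{\left(T,g \right)} = \frac{1}{1 + g}$
$\left(Q{\left(8,-5 \right)} - 2\right) \left(-74 - 16\right) = \left(\frac{1}{1 - 5} - 2\right) \left(-74 - 16\right) = \left(\frac{1}{-4} - 2\right) \left(-90\right) = \left(- \frac{1}{4} - 2\right) \left(-90\right) = \left(- \frac{9}{4}\right) \left(-90\right) = \frac{405}{2}$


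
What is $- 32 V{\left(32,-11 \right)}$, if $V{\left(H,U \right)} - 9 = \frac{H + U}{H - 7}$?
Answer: $- \frac{7872}{25} \approx -314.88$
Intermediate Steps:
$V{\left(H,U \right)} = 9 + \frac{H + U}{-7 + H}$ ($V{\left(H,U \right)} = 9 + \frac{H + U}{H - 7} = 9 + \frac{H + U}{-7 + H}$)
$- 32 V{\left(32,-11 \right)} = - 32 \frac{-63 - 11 + 10 \cdot 32}{-7 + 32} = - 32 \frac{-63 - 11 + 320}{25} = - 32 \cdot \frac{1}{25} \cdot 246 = \left(-32\right) \frac{246}{25} = - \frac{7872}{25}$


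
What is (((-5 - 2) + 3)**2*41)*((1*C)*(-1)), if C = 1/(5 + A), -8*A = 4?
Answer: -1312/9 ≈ -145.78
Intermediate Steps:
A = -1/2 (A = -1/8*4 = -1/2 ≈ -0.50000)
C = 2/9 (C = 1/(5 - 1/2) = 1/(9/2) = 2/9 ≈ 0.22222)
(((-5 - 2) + 3)**2*41)*((1*C)*(-1)) = (((-5 - 2) + 3)**2*41)*((1*(2/9))*(-1)) = ((-7 + 3)**2*41)*((2/9)*(-1)) = ((-4)**2*41)*(-2/9) = (16*41)*(-2/9) = 656*(-2/9) = -1312/9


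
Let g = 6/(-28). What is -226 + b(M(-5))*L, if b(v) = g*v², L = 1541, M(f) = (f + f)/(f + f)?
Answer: -7787/14 ≈ -556.21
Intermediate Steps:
g = -3/14 (g = 6*(-1/28) = -3/14 ≈ -0.21429)
M(f) = 1 (M(f) = (2*f)/((2*f)) = (2*f)*(1/(2*f)) = 1)
b(v) = -3*v²/14
-226 + b(M(-5))*L = -226 - 3/14*1²*1541 = -226 - 3/14*1*1541 = -226 - 3/14*1541 = -226 - 4623/14 = -7787/14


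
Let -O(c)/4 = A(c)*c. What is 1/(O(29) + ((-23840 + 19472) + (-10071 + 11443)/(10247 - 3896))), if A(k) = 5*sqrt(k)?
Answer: -44043861099/94000548811504 + 5848604145*sqrt(29)/94000548811504 ≈ -0.00013349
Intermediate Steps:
O(c) = -20*c**(3/2) (O(c) = -4*5*sqrt(c)*c = -20*c**(3/2))
1/(O(29) + ((-23840 + 19472) + (-10071 + 11443)/(10247 - 3896))) = 1/(-580*sqrt(29) + ((-23840 + 19472) + (-10071 + 11443)/(10247 - 3896))) = 1/(-580*sqrt(29) + (-4368 + 1372/6351)) = 1/(-580*sqrt(29) - 27739796/6351) = 1/(-27739796/6351 - 580*sqrt(29))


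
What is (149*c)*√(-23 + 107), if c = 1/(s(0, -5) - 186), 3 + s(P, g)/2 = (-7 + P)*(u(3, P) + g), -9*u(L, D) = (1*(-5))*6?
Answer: -447*√21/253 ≈ -8.0965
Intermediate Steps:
u(L, D) = 10/3 (u(L, D) = -1*(-5)*6/9 = -(-5)*6/9 = -⅑*(-30) = 10/3)
s(P, g) = -6 + 2*(-7 + P)*(10/3 + g) (s(P, g) = -6 + 2*((-7 + P)*(10/3 + g)) = -6 + 2*(-7 + P)*(10/3 + g))
c = -3/506 (c = 1/((-158/3 - 14*(-5) + (20/3)*0 + 2*0*(-5)) - 186) = 1/((-158/3 + 70 + 0 + 0) - 186) = 1/(52/3 - 186) = 1/(-506/3) = -3/506 ≈ -0.0059289)
(149*c)*√(-23 + 107) = (149*(-3/506))*√(-23 + 107) = -447*√21/253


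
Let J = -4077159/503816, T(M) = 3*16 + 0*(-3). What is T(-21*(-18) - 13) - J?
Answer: 28260327/503816 ≈ 56.093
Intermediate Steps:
T(M) = 48 (T(M) = 48 + 0 = 48)
J = -4077159/503816 (J = -4077159*1/503816 = -4077159/503816 ≈ -8.0926)
T(-21*(-18) - 13) - J = 48 - 1*(-4077159/503816) = 48 + 4077159/503816 = 28260327/503816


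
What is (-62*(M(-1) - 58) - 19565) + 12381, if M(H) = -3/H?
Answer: -3774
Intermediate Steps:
(-62*(M(-1) - 58) - 19565) + 12381 = (-62*(-3/(-1) - 58) - 19565) + 12381 = (-62*(-3*(-1) - 58) - 19565) + 12381 = (-62*(3 - 58) - 19565) + 12381 = (-62*(-55) - 19565) + 12381 = (3410 - 19565) + 12381 = -16155 + 12381 = -3774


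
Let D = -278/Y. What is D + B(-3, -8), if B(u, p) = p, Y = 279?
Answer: -2510/279 ≈ -8.9964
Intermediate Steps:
D = -278/279 ≈ -0.99642
D + B(-3, -8) = -278/279 - 8 = -2510/279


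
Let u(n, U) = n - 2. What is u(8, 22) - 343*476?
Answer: -163262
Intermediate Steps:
u(n, U) = -2 + n
u(8, 22) - 343*476 = (-2 + 8) - 343*476 = 6 - 163268 = -163262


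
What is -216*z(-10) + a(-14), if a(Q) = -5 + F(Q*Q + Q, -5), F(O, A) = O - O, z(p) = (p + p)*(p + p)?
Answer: -86405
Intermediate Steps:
z(p) = 4*p² (z(p) = (2*p)*(2*p) = 4*p²)
F(O, A) = 0
a(Q) = -5 (a(Q) = -5 + 0 = -5)
-216*z(-10) + a(-14) = -864*(-10)² - 5 = -864*100 - 5 = -216*400 - 5 = -86400 - 5 = -86405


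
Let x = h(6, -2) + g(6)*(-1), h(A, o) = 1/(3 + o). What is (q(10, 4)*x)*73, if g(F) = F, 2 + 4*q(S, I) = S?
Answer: -730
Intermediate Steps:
q(S, I) = -1/2 + S/4
x = -5 (x = 1/(3 - 2) + 6*(-1) = 1/1 - 6 = 1 - 6 = -5)
(q(10, 4)*x)*73 = ((-1/2 + (1/4)*10)*(-5))*73 = ((-1/2 + 5/2)*(-5))*73 = (2*(-5))*73 = -10*73 = -730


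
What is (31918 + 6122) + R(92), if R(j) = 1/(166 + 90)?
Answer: 9738241/256 ≈ 38040.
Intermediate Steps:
R(j) = 1/256
(31918 + 6122) + R(92) = (31918 + 6122) + 1/256 = 38040 + 1/256 = 9738241/256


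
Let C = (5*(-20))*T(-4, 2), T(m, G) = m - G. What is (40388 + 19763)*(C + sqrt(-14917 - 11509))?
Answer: 36090600 + 60151*I*sqrt(26426) ≈ 3.6091e+7 + 9.7782e+6*I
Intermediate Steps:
C = 600 (C = (5*(-20))*(-4 - 1*2) = -100*(-4 - 2) = -100*(-6) = 600)
(40388 + 19763)*(C + sqrt(-14917 - 11509)) = (40388 + 19763)*(600 + sqrt(-14917 - 11509)) = 60151*(600 + sqrt(-26426)) = 60151*(600 + I*sqrt(26426)) = 36090600 + 60151*I*sqrt(26426)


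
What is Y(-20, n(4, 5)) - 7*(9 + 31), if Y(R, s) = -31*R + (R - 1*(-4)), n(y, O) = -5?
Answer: 324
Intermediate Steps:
Y(R, s) = 4 - 30*R (Y(R, s) = -31*R + (R + 4) = -31*R + (4 + R) = 4 - 30*R)
Y(-20, n(4, 5)) - 7*(9 + 31) = (4 - 30*(-20)) - 7*(9 + 31) = (4 + 600) - 7*40 = 604 - 280 = 324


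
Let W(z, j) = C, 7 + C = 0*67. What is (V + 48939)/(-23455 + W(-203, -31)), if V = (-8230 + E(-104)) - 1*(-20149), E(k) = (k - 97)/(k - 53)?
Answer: -9554907/3683534 ≈ -2.5940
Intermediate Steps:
E(k) = (-97 + k)/(-53 + k)
C = -7 (C = -7 + 0*67 = -7 + 0 = -7)
W(z, j) = -7
V = 1871484/157 (V = (-8230 + (-97 - 104)/(-53 - 104)) - 1*(-20149) = (-8230 - 201/(-157)) + 20149 = (-8230 - 1/157*(-201)) + 20149 = (-8230 + 201/157) + 20149 = -1291909/157 + 20149 = 1871484/157 ≈ 11920.)
(V + 48939)/(-23455 + W(-203, -31)) = (1871484/157 + 48939)/(-23455 - 7) = (9554907/157)/(-23462) = (9554907/157)*(-1/23462) = -9554907/3683534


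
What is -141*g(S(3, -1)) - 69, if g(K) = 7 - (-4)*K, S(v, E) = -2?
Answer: 72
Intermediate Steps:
g(K) = 7 + 4*K
-141*g(S(3, -1)) - 69 = -141*(7 + 4*(-2)) - 69 = -141*(7 - 8) - 69 = -141*(-1) - 69 = 141 - 69 = 72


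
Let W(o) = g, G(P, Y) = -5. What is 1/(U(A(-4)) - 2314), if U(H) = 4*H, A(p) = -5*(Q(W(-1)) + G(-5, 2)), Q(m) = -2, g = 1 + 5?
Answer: -1/2174 ≈ -0.00045998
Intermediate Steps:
g = 6
W(o) = 6
A(p) = 35 (A(p) = -5*(-2 - 5) = -5*(-7) = 35)
1/(U(A(-4)) - 2314) = 1/(4*35 - 2314) = 1/(140 - 2314) = 1/(-2174) = -1/2174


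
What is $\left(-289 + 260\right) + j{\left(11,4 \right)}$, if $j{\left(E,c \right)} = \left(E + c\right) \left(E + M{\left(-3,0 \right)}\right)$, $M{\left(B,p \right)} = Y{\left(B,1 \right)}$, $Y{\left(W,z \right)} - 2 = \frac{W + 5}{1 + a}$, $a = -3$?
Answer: $151$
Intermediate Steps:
$Y{\left(W,z \right)} = - \frac{1}{2} - \frac{W}{2}$ ($Y{\left(W,z \right)} = 2 + \frac{W + 5}{1 - 3} = 2 + \frac{5 + W}{-2} = 2 + \left(5 + W\right) \left(- \frac{1}{2}\right) = 2 - \left(\frac{5}{2} + \frac{W}{2}\right) = - \frac{1}{2} - \frac{W}{2}$)
$M{\left(B,p \right)} = - \frac{1}{2} - \frac{B}{2}$
$j{\left(E,c \right)} = \left(1 + E\right) \left(E + c\right)$ ($j{\left(E,c \right)} = \left(E + c\right) \left(E - -1\right) = \left(E + c\right) \left(E + \left(- \frac{1}{2} + \frac{3}{2}\right)\right) = \left(E + c\right) \left(E + 1\right) = \left(E + c\right) \left(1 + E\right) = \left(1 + E\right) \left(E + c\right)$)
$\left(-289 + 260\right) + j{\left(11,4 \right)} = \left(-289 + 260\right) + \left(11 + 4 + 11^{2} + 11 \cdot 4\right) = -29 + \left(11 + 4 + 121 + 44\right) = -29 + 180 = 151$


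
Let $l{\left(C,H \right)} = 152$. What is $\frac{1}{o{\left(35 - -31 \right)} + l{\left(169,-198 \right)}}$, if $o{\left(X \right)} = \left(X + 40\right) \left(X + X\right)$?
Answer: $\frac{1}{14144} \approx 7.0701 \cdot 10^{-5}$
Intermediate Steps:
$o{\left(X \right)} = 2 X \left(40 + X\right)$ ($o{\left(X \right)} = \left(40 + X\right) 2 X = 2 X \left(40 + X\right)$)
$\frac{1}{o{\left(35 - -31 \right)} + l{\left(169,-198 \right)}} = \frac{1}{2 \left(35 - -31\right) \left(40 + \left(35 - -31\right)\right) + 152} = \frac{1}{2 \left(35 + 31\right) \left(40 + \left(35 + 31\right)\right) + 152} = \frac{1}{2 \cdot 66 \left(40 + 66\right) + 152} = \frac{1}{2 \cdot 66 \cdot 106 + 152} = \frac{1}{13992 + 152} = \frac{1}{14144}$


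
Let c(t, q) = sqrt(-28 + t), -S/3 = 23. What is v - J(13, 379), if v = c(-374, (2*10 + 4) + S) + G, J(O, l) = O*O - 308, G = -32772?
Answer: -32633 + I*sqrt(402) ≈ -32633.0 + 20.05*I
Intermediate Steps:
S = -69 (S = -3*23 = -69)
J(O, l) = -308 + O**2 (J(O, l) = O**2 - 308 = -308 + O**2)
v = -32772 + I*sqrt(402) (v = sqrt(-28 - 374) - 32772 = sqrt(-402) - 32772 = I*sqrt(402) - 32772 = -32772 + I*sqrt(402) ≈ -32772.0 + 20.05*I)
v - J(13, 379) = (-32772 + I*sqrt(402)) - (-308 + 13**2) = (-32772 + I*sqrt(402)) - (-308 + 169) = (-32772 + I*sqrt(402)) - 1*(-139) = (-32772 + I*sqrt(402)) + 139 = -32633 + I*sqrt(402)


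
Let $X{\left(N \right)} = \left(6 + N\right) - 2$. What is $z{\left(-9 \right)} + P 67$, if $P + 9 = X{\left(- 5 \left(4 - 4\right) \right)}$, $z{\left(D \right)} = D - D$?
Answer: $-335$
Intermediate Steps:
$z{\left(D \right)} = 0$
$X{\left(N \right)} = 4 + N$
$P = -5$ ($P = -9 + \left(4 - 5 \left(4 - 4\right)\right) = -9 + \left(4 - 0\right) = -9 + \left(4 + 0\right) = -9 + 4 = -5$)
$z{\left(-9 \right)} + P 67 = 0 - 335 = -335$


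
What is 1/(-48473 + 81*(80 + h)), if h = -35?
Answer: -1/44828 ≈ -2.2307e-5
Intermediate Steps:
1/(-48473 + 81*(80 + h)) = 1/(-48473 + 81*(80 - 35)) = 1/(-48473 + 81*45) = 1/(-48473 + 3645) = 1/(-44828) = -1/44828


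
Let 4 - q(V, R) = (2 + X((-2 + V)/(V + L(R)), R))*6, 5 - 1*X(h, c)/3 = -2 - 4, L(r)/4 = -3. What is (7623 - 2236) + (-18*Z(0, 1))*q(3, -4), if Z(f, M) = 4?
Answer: 20219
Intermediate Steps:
L(r) = -12 (L(r) = 4*(-3) = -12)
X(h, c) = 33 (X(h, c) = 15 - 3*(-2 - 4) = 15 - 3*(-6) = 15 + 18 = 33)
q(V, R) = -206 (q(V, R) = 4 - (2 + 33)*6 = 4 - 35*6 = 4 - 1*210 = 4 - 210 = -206)
(7623 - 2236) + (-18*Z(0, 1))*q(3, -4) = (7623 - 2236) - 18*4*(-206) = 5387 - 72*(-206) = 5387 + 14832 = 20219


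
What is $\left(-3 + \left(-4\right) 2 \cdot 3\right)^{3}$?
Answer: $-19683$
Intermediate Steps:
$\left(-3 + \left(-4\right) 2 \cdot 3\right)^{3} = \left(-3 - 24\right)^{3} = \left(-27\right)^{3} = -19683$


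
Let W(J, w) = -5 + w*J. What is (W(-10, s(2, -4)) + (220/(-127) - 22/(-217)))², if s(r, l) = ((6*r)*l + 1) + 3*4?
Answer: 89546646742281/759498481 ≈ 1.1790e+5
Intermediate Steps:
s(r, l) = 13 + 6*l*r (s(r, l) = (6*l*r + 1) + 12 = (1 + 6*l*r) + 12 = 13 + 6*l*r)
W(J, w) = -5 + J*w
(W(-10, s(2, -4)) + (220/(-127) - 22/(-217)))² = ((-5 - 10*(13 + 6*(-4)*2)) + (220/(-127) - 22/(-217)))² = ((-5 - 10*(13 - 48)) + (220*(-1/127) - 22*(-1/217)))² = ((-5 - 10*(-35)) + (-220/127 + 22/217))² = ((-5 + 350) - 44946/27559)² = (345 - 44946/27559)² = (9462909/27559)² = 89546646742281/759498481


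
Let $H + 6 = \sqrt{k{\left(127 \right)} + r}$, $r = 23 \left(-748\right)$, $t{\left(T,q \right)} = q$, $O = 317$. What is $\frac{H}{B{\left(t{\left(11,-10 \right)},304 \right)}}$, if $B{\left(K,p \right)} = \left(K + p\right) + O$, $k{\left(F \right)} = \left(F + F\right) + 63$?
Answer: $- \frac{6}{611} + \frac{i \sqrt{16887}}{611} \approx -0.00982 + 0.21268 i$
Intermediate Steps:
$k{\left(F \right)} = 63 + 2 F$ ($k{\left(F \right)} = 2 F + 63 = 63 + 2 F$)
$B{\left(K,p \right)} = 317 + K + p$ ($B{\left(K,p \right)} = \left(K + p\right) + 317 = 317 + K + p$)
$r = -17204$
$H = -6 + i \sqrt{16887}$ ($H = -6 + \sqrt{\left(63 + 2 \cdot 127\right) - 17204} = -6 + \sqrt{\left(63 + 254\right) - 17204} = -6 + \sqrt{317 - 17204} = -6 + \sqrt{-16887} = -6 + i \sqrt{16887} \approx -6.0 + 129.95 i$)
$\frac{H}{B{\left(t{\left(11,-10 \right)},304 \right)}} = \frac{-6 + i \sqrt{16887}}{317 - 10 + 304} = \frac{-6 + i \sqrt{16887}}{611} = \left(-6 + i \sqrt{16887}\right) \frac{1}{611} = - \frac{6}{611} + \frac{i \sqrt{16887}}{611}$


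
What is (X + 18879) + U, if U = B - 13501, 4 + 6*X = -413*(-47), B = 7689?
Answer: 32603/2 ≈ 16302.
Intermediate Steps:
X = 6469/2 (X = -⅔ + (-413*(-47))/6 = -⅔ + (⅙)*19411 = -⅔ + 19411/6 = 6469/2 ≈ 3234.5)
U = -5812 (U = 7689 - 13501 = -5812)
(X + 18879) + U = (6469/2 + 18879) - 5812 = 44227/2 - 5812 = 32603/2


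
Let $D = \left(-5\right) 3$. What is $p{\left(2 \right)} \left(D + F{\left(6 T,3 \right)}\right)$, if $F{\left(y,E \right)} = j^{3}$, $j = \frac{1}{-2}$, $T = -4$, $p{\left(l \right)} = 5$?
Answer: $- \frac{605}{8} \approx -75.625$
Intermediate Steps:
$D = -15$
$j = - \frac{1}{2} \approx -0.5$
$F{\left(y,E \right)} = - \frac{1}{8}$ ($F{\left(y,E \right)} = \left(- \frac{1}{2}\right)^{3} = - \frac{1}{8}$)
$p{\left(2 \right)} \left(D + F{\left(6 T,3 \right)}\right) = 5 \left(-15 - \frac{1}{8}\right) = 5 \left(- \frac{121}{8}\right) = - \frac{605}{8}$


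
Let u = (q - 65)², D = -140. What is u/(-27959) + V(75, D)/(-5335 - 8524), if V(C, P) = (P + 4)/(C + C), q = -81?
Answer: -303486056/398099775 ≈ -0.76234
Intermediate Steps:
V(C, P) = (4 + P)/(2*C) (V(C, P) = (4 + P)/((2*C)) = (4 + P)*(1/(2*C)) = (4 + P)/(2*C))
u = 21316 (u = (-81 - 65)² = (-146)² = 21316)
u/(-27959) + V(75, D)/(-5335 - 8524) = 21316/(-27959) + ((½)*(4 - 140)/75)/(-5335 - 8524) = 21316*(-1/27959) + ((½)*(1/75)*(-136))/(-13859) = -292/383 - 68/75*(-1/13859) = -292/383 + 68/1039425 = -303486056/398099775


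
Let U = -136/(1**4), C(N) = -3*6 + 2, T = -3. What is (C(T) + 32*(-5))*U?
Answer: 23936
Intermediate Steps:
C(N) = -16 (C(N) = -18 + 2 = -16)
U = -136 (U = -136/1 = -136 ≈ -136.00)
(C(T) + 32*(-5))*U = (-16 + 32*(-5))*(-136) = (-16 - 160)*(-136) = -176*(-136) = 23936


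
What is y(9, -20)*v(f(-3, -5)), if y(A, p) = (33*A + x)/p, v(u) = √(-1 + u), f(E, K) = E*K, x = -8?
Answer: -289*√14/20 ≈ -54.067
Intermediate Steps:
y(A, p) = (-8 + 33*A)/p (y(A, p) = (33*A - 8)/p = (-8 + 33*A)/p)
y(9, -20)*v(f(-3, -5)) = ((-8 + 33*9)/(-20))*√(-1 - 3*(-5)) = (-(-8 + 297)/20)*√(-1 + 15) = (-1/20*289)*√14 = -289*√14/20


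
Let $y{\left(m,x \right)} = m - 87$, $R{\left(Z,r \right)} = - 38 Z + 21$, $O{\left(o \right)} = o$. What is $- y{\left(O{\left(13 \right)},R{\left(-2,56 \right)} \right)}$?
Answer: $74$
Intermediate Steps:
$R{\left(Z,r \right)} = 21 - 38 Z$
$y{\left(m,x \right)} = -87 + m$
$- y{\left(O{\left(13 \right)},R{\left(-2,56 \right)} \right)} = - (-87 + 13) = \left(-1\right) \left(-74\right) = 74$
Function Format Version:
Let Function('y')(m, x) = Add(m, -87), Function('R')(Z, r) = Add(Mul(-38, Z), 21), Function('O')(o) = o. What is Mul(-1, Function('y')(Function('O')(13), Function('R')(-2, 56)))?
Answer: 74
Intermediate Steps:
Function('R')(Z, r) = Add(21, Mul(-38, Z))
Function('y')(m, x) = Add(-87, m)
Mul(-1, Function('y')(Function('O')(13), Function('R')(-2, 56))) = Mul(-1, Add(-87, 13)) = Mul(-1, -74) = 74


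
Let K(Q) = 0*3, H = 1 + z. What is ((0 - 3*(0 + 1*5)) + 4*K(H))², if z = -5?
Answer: 225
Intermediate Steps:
H = -4 (H = 1 - 5 = -4)
K(Q) = 0
((0 - 3*(0 + 1*5)) + 4*K(H))² = ((0 - 3*(0 + 1*5)) + 4*0)² = ((0 - 3*(0 + 5)) + 0)² = ((0 - 3*5) + 0)² = ((0 - 15) + 0)² = (-15 + 0)² = (-15)² = 225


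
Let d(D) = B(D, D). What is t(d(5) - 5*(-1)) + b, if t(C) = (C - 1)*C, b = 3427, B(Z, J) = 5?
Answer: 3517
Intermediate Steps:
d(D) = 5
t(C) = C*(-1 + C) (t(C) = (-1 + C)*C = C*(-1 + C))
t(d(5) - 5*(-1)) + b = (5 - 5*(-1))*(-1 + (5 - 5*(-1))) + 3427 = (5 + 5)*(-1 + (5 + 5)) + 3427 = 10*(-1 + 10) + 3427 = 10*9 + 3427 = 90 + 3427 = 3517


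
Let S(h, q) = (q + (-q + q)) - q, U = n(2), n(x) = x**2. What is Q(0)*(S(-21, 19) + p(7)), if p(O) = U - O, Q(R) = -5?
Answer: 15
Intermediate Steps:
U = 4 (U = 2**2 = 4)
S(h, q) = 0 (S(h, q) = (q + 0) - q = q - q = 0)
p(O) = 4 - O
Q(0)*(S(-21, 19) + p(7)) = -5*(0 + (4 - 1*7)) = -5*(0 + (4 - 7)) = -5*(0 - 3) = -5*(-3) = 15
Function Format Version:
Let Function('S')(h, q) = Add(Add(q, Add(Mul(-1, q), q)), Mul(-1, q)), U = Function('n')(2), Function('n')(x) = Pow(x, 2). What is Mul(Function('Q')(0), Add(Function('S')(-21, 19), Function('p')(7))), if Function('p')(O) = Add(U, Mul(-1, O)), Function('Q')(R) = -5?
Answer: 15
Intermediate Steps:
U = 4 (U = Pow(2, 2) = 4)
Function('S')(h, q) = 0 (Function('S')(h, q) = Add(Add(q, 0), Mul(-1, q)) = Add(q, Mul(-1, q)) = 0)
Function('p')(O) = Add(4, Mul(-1, O))
Mul(Function('Q')(0), Add(Function('S')(-21, 19), Function('p')(7))) = Mul(-5, Add(0, Add(4, Mul(-1, 7)))) = Mul(-5, Add(0, Add(4, -7))) = Mul(-5, Add(0, -3)) = Mul(-5, -3) = 15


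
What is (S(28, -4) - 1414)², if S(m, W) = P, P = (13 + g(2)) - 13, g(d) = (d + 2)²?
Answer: 1954404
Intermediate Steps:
g(d) = (2 + d)²
P = 16 (P = (13 + (2 + 2)²) - 13 = (13 + 4²) - 13 = (13 + 16) - 13 = 29 - 13 = 16)
S(m, W) = 16
(S(28, -4) - 1414)² = (16 - 1414)² = (-1398)² = 1954404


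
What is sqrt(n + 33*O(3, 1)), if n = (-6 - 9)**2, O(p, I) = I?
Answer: sqrt(258) ≈ 16.062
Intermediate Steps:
n = 225 (n = (-15)**2 = 225)
sqrt(n + 33*O(3, 1)) = sqrt(225 + 33*1) = sqrt(225 + 33) = sqrt(258)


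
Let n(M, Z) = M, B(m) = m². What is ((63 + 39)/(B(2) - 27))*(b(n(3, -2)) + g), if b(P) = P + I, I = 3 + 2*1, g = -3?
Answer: -510/23 ≈ -22.174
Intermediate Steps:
I = 5 (I = 3 + 2 = 5)
b(P) = 5 + P (b(P) = P + 5 = 5 + P)
((63 + 39)/(B(2) - 27))*(b(n(3, -2)) + g) = ((63 + 39)/(2² - 27))*((5 + 3) - 3) = (102/(4 - 27))*(8 - 3) = (102/(-23))*5 = (102*(-1/23))*5 = -102/23*5 = -510/23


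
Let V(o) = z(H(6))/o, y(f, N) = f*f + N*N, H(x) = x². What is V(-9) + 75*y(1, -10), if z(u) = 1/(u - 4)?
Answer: 2181599/288 ≈ 7575.0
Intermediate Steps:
z(u) = 1/(-4 + u)
y(f, N) = N² + f² (y(f, N) = f² + N² = N² + f²)
V(o) = 1/(32*o) (V(o) = 1/((-4 + 6²)*o) = 1/((-4 + 36)*o) = 1/(32*o))
V(-9) + 75*y(1, -10) = (1/32)/(-9) + 75*((-10)² + 1²) = (1/32)*(-⅑) + 75*(100 + 1) = -1/288 + 75*101 = -1/288 + 7575 = 2181599/288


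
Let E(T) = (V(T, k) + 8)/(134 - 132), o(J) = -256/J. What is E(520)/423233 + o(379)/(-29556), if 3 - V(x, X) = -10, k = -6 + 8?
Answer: 112982875/2370469626846 ≈ 4.7663e-5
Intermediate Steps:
k = 2
V(x, X) = 13 (V(x, X) = 3 - 1*(-10) = 3 + 10 = 13)
E(T) = 21/2 (E(T) = (13 + 8)/(134 - 132) = 21/2)
E(520)/423233 + o(379)/(-29556) = (21/2)/423233 - 256/379/(-29556) = (21/2)*(1/423233) - 256*1/379*(-1/29556) = 21/846466 - 256/379*(-1/29556) = 21/846466 + 64/2800431 = 112982875/2370469626846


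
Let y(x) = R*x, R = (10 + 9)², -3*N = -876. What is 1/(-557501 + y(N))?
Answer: -1/452089 ≈ -2.2120e-6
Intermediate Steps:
N = 292 (N = -⅓*(-876) = 292)
R = 361 (R = 19² = 361)
y(x) = 361*x
1/(-557501 + y(N)) = 1/(-557501 + 361*292) = 1/(-557501 + 105412) = 1/(-452089) = -1/452089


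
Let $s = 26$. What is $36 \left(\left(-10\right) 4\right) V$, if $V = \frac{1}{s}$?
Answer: $- \frac{720}{13} \approx -55.385$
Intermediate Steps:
$V = \frac{1}{26} \approx 0.038462$
$36 \left(\left(-10\right) 4\right) V = 36 \left(\left(-10\right) 4\right) \frac{1}{26} = 36 \left(-40\right) \frac{1}{26} = \left(-1440\right) \frac{1}{26} = - \frac{720}{13}$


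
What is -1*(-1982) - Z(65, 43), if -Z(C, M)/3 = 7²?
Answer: 2129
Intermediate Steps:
Z(C, M) = -147 (Z(C, M) = -3*7² = -3*49 = -147)
-1*(-1982) - Z(65, 43) = -1*(-1982) - 1*(-147) = 1982 + 147 = 2129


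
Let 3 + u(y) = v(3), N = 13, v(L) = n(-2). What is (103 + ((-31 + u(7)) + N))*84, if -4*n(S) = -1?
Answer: 6909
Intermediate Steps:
n(S) = ¼ (n(S) = -¼*(-1) = ¼)
v(L) = ¼
u(y) = -11/4 (u(y) = -3 + ¼ = -11/4)
(103 + ((-31 + u(7)) + N))*84 = (103 + ((-31 - 11/4) + 13))*84 = (103 + (-135/4 + 13))*84 = (103 - 83/4)*84 = (329/4)*84 = 6909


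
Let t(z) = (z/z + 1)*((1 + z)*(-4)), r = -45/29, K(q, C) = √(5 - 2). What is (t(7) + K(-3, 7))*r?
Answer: 2880/29 - 45*√3/29 ≈ 96.623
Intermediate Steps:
K(q, C) = √3
r = -45/29 (r = -45*1/29 = -45/29 ≈ -1.5517)
t(z) = -8 - 8*z (t(z) = (1 + 1)*(-4 - 4*z) = 2*(-4 - 4*z) = -8 - 8*z)
(t(7) + K(-3, 7))*r = ((-8 - 8*7) + √3)*(-45/29) = ((-8 - 56) + √3)*(-45/29) = (-64 + √3)*(-45/29) = 2880/29 - 45*√3/29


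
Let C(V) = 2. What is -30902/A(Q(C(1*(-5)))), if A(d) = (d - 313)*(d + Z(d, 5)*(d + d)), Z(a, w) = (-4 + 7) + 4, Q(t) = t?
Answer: 15451/4665 ≈ 3.3121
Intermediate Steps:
Z(a, w) = 7 (Z(a, w) = 3 + 4 = 7)
A(d) = 15*d*(-313 + d) (A(d) = (d - 313)*(d + 7*(d + d)) = (-313 + d)*(d + 7*(2*d)) = (-313 + d)*(d + 14*d) = (-313 + d)*(15*d) = 15*d*(-313 + d))
-30902/A(Q(C(1*(-5)))) = -30902*1/(30*(-313 + 2)) = -30902/(15*2*(-311)) = -30902/(-9330) = -30902*(-1/9330) = 15451/4665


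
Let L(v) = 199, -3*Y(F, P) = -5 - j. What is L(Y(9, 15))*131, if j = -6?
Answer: 26069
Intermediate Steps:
Y(F, P) = -⅓ (Y(F, P) = -(-5 - 1*(-6))/3 = -(-5 + 6)/3 = -⅓*1 = -⅓)
L(Y(9, 15))*131 = 199*131 = 26069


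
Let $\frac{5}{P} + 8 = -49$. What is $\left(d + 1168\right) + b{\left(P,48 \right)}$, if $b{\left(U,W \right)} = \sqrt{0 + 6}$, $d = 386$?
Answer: $1554 + \sqrt{6} \approx 1556.4$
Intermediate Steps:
$P = - \frac{5}{57}$ ($P = \frac{5}{-8 - 49} = \frac{5}{-57} = 5 \left(- \frac{1}{57}\right) = - \frac{5}{57} \approx -0.087719$)
$b{\left(U,W \right)} = \sqrt{6}$
$\left(d + 1168\right) + b{\left(P,48 \right)} = \left(386 + 1168\right) + \sqrt{6} = 1554 + \sqrt{6}$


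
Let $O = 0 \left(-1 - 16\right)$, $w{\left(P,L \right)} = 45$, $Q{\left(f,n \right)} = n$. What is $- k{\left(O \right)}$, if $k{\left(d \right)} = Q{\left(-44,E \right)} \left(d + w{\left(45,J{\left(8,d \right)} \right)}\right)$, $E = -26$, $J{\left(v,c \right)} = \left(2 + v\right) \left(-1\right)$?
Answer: $1170$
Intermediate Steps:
$J{\left(v,c \right)} = -2 - v$
$O = 0$ ($O = 0 \left(-17\right) = 0$)
$k{\left(d \right)} = -1170 - 26 d$ ($k{\left(d \right)} = - 26 \left(d + 45\right) = - 26 \left(45 + d\right) = -1170 - 26 d$)
$- k{\left(O \right)} = - (-1170 - 0) = - (-1170 + 0) = \left(-1\right) \left(-1170\right) = 1170$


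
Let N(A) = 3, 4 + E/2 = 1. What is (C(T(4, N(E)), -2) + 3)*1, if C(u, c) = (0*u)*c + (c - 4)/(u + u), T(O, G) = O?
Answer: 9/4 ≈ 2.2500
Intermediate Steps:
E = -6 (E = -8 + 2*1 = -8 + 2 = -6)
C(u, c) = (-4 + c)/(2*u) (C(u, c) = 0*c + (-4 + c)/((2*u)) = 0 + (-4 + c)*(1/(2*u)) = 0 + (-4 + c)/(2*u) = (-4 + c)/(2*u))
(C(T(4, N(E)), -2) + 3)*1 = ((1/2)*(-4 - 2)/4 + 3)*1 = ((1/2)*(1/4)*(-6) + 3)*1 = (-3/4 + 3)*1 = (9/4)*1 = 9/4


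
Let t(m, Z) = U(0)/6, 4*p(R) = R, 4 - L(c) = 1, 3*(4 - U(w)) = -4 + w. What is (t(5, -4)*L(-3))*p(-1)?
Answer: -2/3 ≈ -0.66667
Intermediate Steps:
U(w) = 16/3 - w/3 (U(w) = 4 - (-4 + w)/3 = 4 + (4/3 - w/3) = 16/3 - w/3)
L(c) = 3 (L(c) = 4 - 1*1 = 4 - 1 = 3)
p(R) = R/4
t(m, Z) = 8/9 (t(m, Z) = (16/3 - 1/3*0)/6 = (16/3 + 0)*(1/6) = (16/3)*(1/6) = 8/9)
(t(5, -4)*L(-3))*p(-1) = ((8/9)*3)*((1/4)*(-1)) = (8/3)*(-1/4) = -2/3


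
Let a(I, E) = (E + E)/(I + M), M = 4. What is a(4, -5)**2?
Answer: 25/16 ≈ 1.5625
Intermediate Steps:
a(I, E) = 2*E/(4 + I) (a(I, E) = (E + E)/(I + 4) = (2*E)/(4 + I) = 2*E/(4 + I))
a(4, -5)**2 = (2*(-5)/(4 + 4))**2 = (2*(-5)/8)**2 = (2*(-5)*(1/8))**2 = (-5/4)**2 = 25/16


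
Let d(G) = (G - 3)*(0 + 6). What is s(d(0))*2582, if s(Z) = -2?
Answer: -5164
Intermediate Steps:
d(G) = -18 + 6*G (d(G) = (-3 + G)*6 = -18 + 6*G)
s(d(0))*2582 = -2*2582 = -5164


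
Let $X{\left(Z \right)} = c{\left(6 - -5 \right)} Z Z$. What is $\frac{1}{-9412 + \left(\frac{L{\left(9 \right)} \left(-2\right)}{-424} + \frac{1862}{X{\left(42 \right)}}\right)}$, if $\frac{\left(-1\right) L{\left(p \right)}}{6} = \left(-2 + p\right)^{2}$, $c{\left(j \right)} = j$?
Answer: $- \frac{5247}{49391537} \approx -0.00010623$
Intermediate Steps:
$L{\left(p \right)} = - 6 \left(-2 + p\right)^{2}$
$X{\left(Z \right)} = 11 Z^{2}$ ($X{\left(Z \right)} = \left(6 - -5\right) Z Z = \left(6 + 5\right) Z Z = 11 Z Z = 11 Z^{2}$)
$\frac{1}{-9412 + \left(\frac{L{\left(9 \right)} \left(-2\right)}{-424} + \frac{1862}{X{\left(42 \right)}}\right)} = \frac{1}{-9412 + \left(\frac{- 6 \left(-2 + 9\right)^{2} \left(-2\right)}{-424} + \frac{1862}{11 \cdot 42^{2}}\right)} = \frac{1}{-9412 + \left(- 6 \cdot 7^{2} \left(-2\right) \left(- \frac{1}{424}\right) + \frac{1862}{11 \cdot 1764}\right)} = \frac{1}{-9412 + \left(\left(-6\right) 49 \left(-2\right) \left(- \frac{1}{424}\right) + \frac{1862}{19404}\right)} = \frac{1}{-9412 + \left(\left(-294\right) \left(-2\right) \left(- \frac{1}{424}\right) + 1862 \cdot \frac{1}{19404}\right)} = \frac{1}{-9412 + \left(588 \left(- \frac{1}{424}\right) + \frac{19}{198}\right)} = \frac{1}{-9412 + \left(- \frac{147}{106} + \frac{19}{198}\right)} = \frac{1}{-9412 - \frac{6773}{5247}} = \frac{1}{- \frac{49391537}{5247}} = - \frac{5247}{49391537}$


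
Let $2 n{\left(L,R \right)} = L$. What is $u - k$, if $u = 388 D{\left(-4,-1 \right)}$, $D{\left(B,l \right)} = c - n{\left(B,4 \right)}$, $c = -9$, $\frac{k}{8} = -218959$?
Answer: $1748956$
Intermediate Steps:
$k = -1751672$ ($k = 8 \left(-218959\right) = -1751672$)
$n{\left(L,R \right)} = \frac{L}{2}$
$D{\left(B,l \right)} = -9 - \frac{B}{2}$
$u = -2716$ ($u = 388 \left(-9 - -2\right) = 388 \left(-9 + 2\right) = 388 \left(-7\right) = -2716$)
$u - k = -2716 - -1751672 = -2716 + 1751672 = 1748956$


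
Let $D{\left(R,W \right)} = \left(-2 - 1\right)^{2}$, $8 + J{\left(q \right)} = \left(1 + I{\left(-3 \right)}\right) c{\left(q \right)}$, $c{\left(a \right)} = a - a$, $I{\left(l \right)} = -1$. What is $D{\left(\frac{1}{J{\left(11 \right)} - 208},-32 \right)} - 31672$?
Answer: $-31663$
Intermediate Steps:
$c{\left(a \right)} = 0$
$J{\left(q \right)} = -8$ ($J{\left(q \right)} = -8 + \left(1 - 1\right) 0 = -8 + 0 \cdot 0 = -8 + 0 = -8$)
$D{\left(R,W \right)} = 9$ ($D{\left(R,W \right)} = \left(-3\right)^{2} = 9$)
$D{\left(\frac{1}{J{\left(11 \right)} - 208},-32 \right)} - 31672 = 9 - 31672 = -31663$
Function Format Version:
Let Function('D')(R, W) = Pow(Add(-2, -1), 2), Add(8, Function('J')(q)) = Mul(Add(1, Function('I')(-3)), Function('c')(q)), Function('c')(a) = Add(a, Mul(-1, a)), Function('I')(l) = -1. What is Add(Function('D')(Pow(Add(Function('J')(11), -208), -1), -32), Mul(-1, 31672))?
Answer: -31663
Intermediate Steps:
Function('c')(a) = 0
Function('J')(q) = -8 (Function('J')(q) = Add(-8, Mul(Add(1, -1), 0)) = Add(-8, Mul(0, 0)) = Add(-8, 0) = -8)
Function('D')(R, W) = 9 (Function('D')(R, W) = Pow(-3, 2) = 9)
Add(Function('D')(Pow(Add(Function('J')(11), -208), -1), -32), Mul(-1, 31672)) = Add(9, Mul(-1, 31672)) = Add(9, -31672) = -31663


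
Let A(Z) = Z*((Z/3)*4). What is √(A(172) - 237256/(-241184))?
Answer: 7*√1646303540961/45222 ≈ 198.61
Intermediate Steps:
A(Z) = 4*Z²/3 (A(Z) = Z*((Z/3)*4) = Z*(4*Z/3) = 4*Z²/3)
√(A(172) - 237256/(-241184)) = √((4/3)*172² - 237256/(-241184)) = √((4/3)*29584 - 237256*(-1/241184)) = √(118336/3 + 29657/30148) = √(3567682699/90444) = 7*√1646303540961/45222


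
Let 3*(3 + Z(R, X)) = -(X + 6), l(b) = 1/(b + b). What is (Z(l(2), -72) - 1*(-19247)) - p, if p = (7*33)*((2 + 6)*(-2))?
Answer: 22962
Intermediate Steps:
l(b) = 1/(2*b)
p = -3696 (p = 231*(8*(-2)) = 231*(-16) = -3696)
Z(R, X) = -5 - X/3 (Z(R, X) = -3 + (-(X + 6))/3 = -3 + (-(6 + X))/3 = -3 + (-6 - X)/3 = -3 + (-2 - X/3) = -5 - X/3)
(Z(l(2), -72) - 1*(-19247)) - p = ((-5 - 1/3*(-72)) - 1*(-19247)) - 1*(-3696) = ((-5 + 24) + 19247) + 3696 = (19 + 19247) + 3696 = 19266 + 3696 = 22962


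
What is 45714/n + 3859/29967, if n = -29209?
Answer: -1257193907/875306103 ≈ -1.4363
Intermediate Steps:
45714/n + 3859/29967 = 45714/(-29209) + 3859/29967 = 45714*(-1/29209) + 3859*(1/29967) = -45714/29209 + 3859/29967 = -1257193907/875306103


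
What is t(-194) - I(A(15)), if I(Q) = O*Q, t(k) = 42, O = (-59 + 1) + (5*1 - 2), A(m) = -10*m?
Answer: -8208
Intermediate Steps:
O = -55 (O = -58 + (5 - 2) = -58 + 3 = -55)
I(Q) = -55*Q
t(-194) - I(A(15)) = 42 - (-55)*(-10*15) = 42 - (-55)*(-150) = 42 - 1*8250 = 42 - 8250 = -8208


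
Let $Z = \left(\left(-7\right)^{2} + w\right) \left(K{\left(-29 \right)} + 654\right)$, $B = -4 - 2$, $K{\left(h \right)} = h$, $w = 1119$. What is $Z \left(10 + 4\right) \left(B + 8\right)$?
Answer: $20440000$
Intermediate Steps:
$B = -6$
$Z = 730000$ ($Z = \left(\left(-7\right)^{2} + 1119\right) \left(-29 + 654\right) = \left(49 + 1119\right) 625 = 1168 \cdot 625 = 730000$)
$Z \left(10 + 4\right) \left(B + 8\right) = 730000 \left(10 + 4\right) \left(-6 + 8\right) = 730000 \cdot 14 \cdot 2 = 730000 \cdot 28 = 20440000$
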